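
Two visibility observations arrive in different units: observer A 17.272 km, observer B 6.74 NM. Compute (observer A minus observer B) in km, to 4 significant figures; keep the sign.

observer B: 6.74 nmi = 12.48248 km.
Difference: 17.27200 − 12.48248 = 4.790 km.

4.790 km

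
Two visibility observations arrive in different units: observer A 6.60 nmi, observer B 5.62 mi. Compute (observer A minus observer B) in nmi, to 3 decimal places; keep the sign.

1.716 nmi

observer B: 5.62 SM = 4.88365 nmi.
Difference: 6.60000 − 4.88365 = 1.716 nmi.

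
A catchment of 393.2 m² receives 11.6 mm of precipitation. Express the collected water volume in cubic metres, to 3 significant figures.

4.56 cubic metres

1 mm over 1 m² is 1 L, so volume = 11.6 × 393.2 = 4561.12 L = 4.56 m³.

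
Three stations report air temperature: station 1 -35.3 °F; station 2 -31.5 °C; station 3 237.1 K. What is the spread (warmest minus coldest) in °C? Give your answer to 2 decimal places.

5.89 °C

station 1: -35.3 °F = -37.389 °C.
station 3: 237.1 K = -36.050 °C.
Spread: (-31.500) − (-37.389) = 5.889 °C.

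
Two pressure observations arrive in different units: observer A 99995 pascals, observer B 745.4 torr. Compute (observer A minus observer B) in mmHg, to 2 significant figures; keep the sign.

4.6 mmHg

observer A: 99995 Pa = 750.024 mmHg.
Difference: 750.024 − 745.400 = 4.6 mmHg.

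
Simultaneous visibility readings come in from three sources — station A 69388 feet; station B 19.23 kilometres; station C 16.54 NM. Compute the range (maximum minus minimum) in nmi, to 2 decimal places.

6.16 nmi

station A: 69388 ft = 11.4198 nmi.
station B: 19.23 km = 10.3834 nmi.
Spread: 16.5400 − 10.3834 = 6.16 nmi.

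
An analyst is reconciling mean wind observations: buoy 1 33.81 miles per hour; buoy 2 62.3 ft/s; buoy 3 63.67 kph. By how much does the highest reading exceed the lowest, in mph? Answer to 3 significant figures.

8.67 mph

buoy 2: 62.3 ft/s = 42.4773 mph.
buoy 3: 63.67 km/h = 39.5627 mph.
Spread: 42.4773 − 33.8100 = 8.67 mph.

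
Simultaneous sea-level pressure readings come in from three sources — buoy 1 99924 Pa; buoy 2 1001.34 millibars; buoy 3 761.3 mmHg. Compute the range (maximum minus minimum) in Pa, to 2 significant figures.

buoy 2: 1001.34 mb = 100134.00 Pa.
buoy 3: 761.3 mmHg = 101498.33 Pa.
Spread: 101498.33 − 99924.00 = 1600 Pa.

1600 Pa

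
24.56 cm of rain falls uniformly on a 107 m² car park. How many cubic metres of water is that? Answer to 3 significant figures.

Depth: 24.56 cm × 10 = 245.6 mm.
1 mm over 1 m² is 1 L, so volume = 245.6 × 107 = 26279.2 L = 26.3 m³.

26.3 cubic metres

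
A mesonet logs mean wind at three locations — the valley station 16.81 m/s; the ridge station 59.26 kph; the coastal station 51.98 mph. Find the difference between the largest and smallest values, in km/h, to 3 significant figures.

the valley station: 16.81 m/s = 60.516 km/h.
the coastal station: 51.98 mph = 83.654 km/h.
Spread: 83.654 − 59.260 = 24.4 km/h.

24.4 km/h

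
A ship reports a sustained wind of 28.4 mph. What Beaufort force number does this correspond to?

Beaufort force 6

28.4 mph = 12.7 m/s, which is Beaufort 6 (strong breeze, 10.8–13.8 m/s).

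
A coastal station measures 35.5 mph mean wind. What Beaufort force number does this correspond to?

35.5 mph = 15.9 m/s, which is Beaufort 7 (near gale, 13.9–17.1 m/s).

Beaufort force 7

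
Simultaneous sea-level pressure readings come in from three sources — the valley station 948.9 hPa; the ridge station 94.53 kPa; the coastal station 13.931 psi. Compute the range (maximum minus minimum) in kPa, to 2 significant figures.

1.5 kPa

the valley station: 948.9 hPa = 94.890 kPa.
the coastal station: 13.931 psi = 96.051 kPa.
Spread: 96.051 − 94.530 = 1.5 kPa.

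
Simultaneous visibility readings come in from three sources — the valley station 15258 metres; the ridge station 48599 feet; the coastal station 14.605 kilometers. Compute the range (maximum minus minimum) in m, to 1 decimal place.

653.0 m

the ridge station: 48599 ft = 14812.975 m.
the coastal station: 14.605 km = 14605.000 m.
Spread: 15258.000 − 14605.000 = 653.0 m.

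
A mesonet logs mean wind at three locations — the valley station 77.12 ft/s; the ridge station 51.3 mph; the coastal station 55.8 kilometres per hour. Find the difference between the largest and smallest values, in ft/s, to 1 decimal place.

26.3 ft/s

the ridge station: 51.3 mph = 75.240 ft/s.
the coastal station: 55.8 km/h = 50.853 ft/s.
Spread: 77.120 − 50.853 = 26.3 ft/s.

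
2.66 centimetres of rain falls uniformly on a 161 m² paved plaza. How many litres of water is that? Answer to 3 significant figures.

Depth: 2.66 cm × 10 = 26.6 mm.
1 mm over 1 m² is 1 L, so volume = 26.6 × 161 = 4282.6 L ≈ 4280 L.

4280 litres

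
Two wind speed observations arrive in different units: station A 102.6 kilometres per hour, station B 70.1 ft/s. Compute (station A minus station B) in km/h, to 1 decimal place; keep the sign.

station B: 70.1 ft/s = 76.919 km/h.
Difference: 102.600 − 76.919 = 25.7 km/h.

25.7 km/h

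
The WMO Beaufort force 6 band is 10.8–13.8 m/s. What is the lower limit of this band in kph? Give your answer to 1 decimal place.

38.9 km/h

10.8–13.8 m/s × 3.6 = 38.9–49.7 km/h.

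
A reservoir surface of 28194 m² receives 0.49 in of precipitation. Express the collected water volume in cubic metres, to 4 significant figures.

350.9 cubic metres

Depth: 0.49 in × 25.4 = 12.446 mm.
1 mm over 1 m² is 1 L, so volume = 12.446 × 28194 = 350902.52 L = 350.9 m³.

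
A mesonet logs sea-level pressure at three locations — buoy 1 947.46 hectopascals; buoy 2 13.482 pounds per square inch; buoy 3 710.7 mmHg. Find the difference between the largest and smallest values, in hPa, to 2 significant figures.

buoy 2: 13.482 psi = 929.55 hPa.
buoy 3: 710.7 mmHg = 947.52 hPa.
Spread: 947.52 − 929.55 = 18 hPa.

18 hPa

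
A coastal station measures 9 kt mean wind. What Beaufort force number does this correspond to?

9 kt lies in the Beaufort 3 band (gentle breeze, 7–10 kt).

Beaufort force 3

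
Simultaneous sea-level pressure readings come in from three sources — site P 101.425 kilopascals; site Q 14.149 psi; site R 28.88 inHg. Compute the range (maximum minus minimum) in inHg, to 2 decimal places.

site P: 101.425 kPa = 29.9508 inHg.
site Q: 14.149 psi = 28.8077 inHg.
Spread: 29.9508 − 28.8077 = 1.14 inHg.

1.14 inHg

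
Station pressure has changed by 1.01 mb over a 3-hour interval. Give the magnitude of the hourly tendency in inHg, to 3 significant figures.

1.01 mb / 3 h × 0.02953 inHg/mb = 0.00994 inHg/h.

0.00994 inHg per hour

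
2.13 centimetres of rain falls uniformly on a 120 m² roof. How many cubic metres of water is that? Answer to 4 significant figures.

2.556 cubic metres

Depth: 2.13 cm × 10 = 21.3 mm.
1 mm over 1 m² is 1 L, so volume = 21.3 × 120 = 2556 L = 2.556 m³.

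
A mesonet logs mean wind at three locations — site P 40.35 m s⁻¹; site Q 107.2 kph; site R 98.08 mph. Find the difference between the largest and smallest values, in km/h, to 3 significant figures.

site P: 40.35 m/s = 145.260 km/h.
site R: 98.08 mph = 157.844 km/h.
Spread: 157.844 − 107.200 = 50.6 km/h.

50.6 km/h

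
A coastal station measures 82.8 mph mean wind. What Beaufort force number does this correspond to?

82.8 mph = 37.0 m/s, which is Beaufort 12 (hurricane force, ≥32.7 m/s).

Beaufort force 12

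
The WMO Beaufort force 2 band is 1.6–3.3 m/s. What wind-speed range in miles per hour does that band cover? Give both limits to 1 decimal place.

3.6 to 7.4 mph

1.6–3.3 m/s × 2.237 = 3.6–7.4 mph.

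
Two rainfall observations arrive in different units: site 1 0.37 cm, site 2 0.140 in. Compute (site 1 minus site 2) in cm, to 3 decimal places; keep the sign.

site 2: 0.140 in = 0.35560 cm.
Difference: 0.37000 − 0.35560 = 0.014 cm.

0.014 cm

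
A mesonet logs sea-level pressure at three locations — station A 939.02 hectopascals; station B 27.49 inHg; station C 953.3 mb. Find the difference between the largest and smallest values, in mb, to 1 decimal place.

22.4 mb

station A: 939.02 hPa = 939.020 mb.
station B: 27.49 inHg = 930.918 mb.
Spread: 953.300 − 930.918 = 22.4 mb.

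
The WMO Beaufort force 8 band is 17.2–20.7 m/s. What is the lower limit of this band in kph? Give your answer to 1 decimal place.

17.2–20.7 m/s × 3.6 = 61.9–74.5 km/h.

61.9 km/h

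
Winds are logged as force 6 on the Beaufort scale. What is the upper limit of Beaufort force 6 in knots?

Beaufort 6 (strong breeze) spans 22–27 knots.

27 kt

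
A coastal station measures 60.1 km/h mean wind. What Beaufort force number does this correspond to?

60.1 km/h = 16.7 m/s, which is Beaufort 7 (near gale, 13.9–17.1 m/s).

Beaufort force 7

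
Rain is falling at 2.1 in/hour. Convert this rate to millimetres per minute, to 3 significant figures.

2.1 in/hour × 25.4 mm/in × 0.0166667 hour/minute = 0.889 mm/minute.

0.889 mm/minute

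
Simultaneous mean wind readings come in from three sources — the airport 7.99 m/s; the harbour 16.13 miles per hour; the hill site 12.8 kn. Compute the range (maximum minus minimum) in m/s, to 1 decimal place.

the harbour: 16.13 mph = 7.211 m/s.
the hill site: 12.8 kt = 6.585 m/s.
Spread: 7.990 − 6.585 = 1.4 m/s.

1.4 m/s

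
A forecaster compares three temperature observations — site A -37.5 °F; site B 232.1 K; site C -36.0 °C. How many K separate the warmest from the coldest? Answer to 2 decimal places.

5.05 K

site A: -37.5 °F = -38.611 °C.
site B: 232.1 K = -41.050 °C.
Spread: (-36.000) − (-41.050) = 5.050 °C.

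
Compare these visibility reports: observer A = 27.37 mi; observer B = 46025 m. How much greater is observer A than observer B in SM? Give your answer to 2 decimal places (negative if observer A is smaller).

-1.23 SM

observer B: 46025 m = 28.5986 SM.
Difference: 27.3700 − 28.5986 = -1.23 SM.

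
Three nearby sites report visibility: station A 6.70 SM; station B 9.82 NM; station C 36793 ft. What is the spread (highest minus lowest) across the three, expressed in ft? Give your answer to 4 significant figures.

station A: 6.70 SM = 35376.00 ft.
station B: 9.82 nmi = 59667.45 ft.
Spread: 59667.45 − 35376.00 = 24290 ft.

24290 ft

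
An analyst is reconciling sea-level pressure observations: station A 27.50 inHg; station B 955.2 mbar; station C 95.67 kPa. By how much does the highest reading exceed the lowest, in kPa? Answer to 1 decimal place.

station A: 27.50 inHg = 93.126 kPa.
station B: 955.2 mb = 95.520 kPa.
Spread: 95.670 − 93.126 = 2.5 kPa.

2.5 kPa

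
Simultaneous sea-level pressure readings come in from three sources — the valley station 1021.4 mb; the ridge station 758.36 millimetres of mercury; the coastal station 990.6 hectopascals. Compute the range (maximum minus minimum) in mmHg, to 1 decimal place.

the valley station: 1021.4 mb = 766.113 mmHg.
the coastal station: 990.6 hPa = 743.011 mmHg.
Spread: 766.113 − 743.011 = 23.1 mmHg.

23.1 mmHg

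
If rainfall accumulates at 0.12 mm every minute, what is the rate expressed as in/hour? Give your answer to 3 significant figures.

0.283 in/hour

0.12 mm/minute × 0.0393701 in/mm × 60 minute/hour = 0.283 in/hour.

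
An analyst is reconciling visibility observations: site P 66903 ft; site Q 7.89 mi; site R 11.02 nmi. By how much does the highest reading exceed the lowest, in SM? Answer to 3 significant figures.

site P: 66903 ft = 12.6710 SM.
site R: 11.02 nmi = 12.6816 SM.
Spread: 12.6816 − 7.8900 = 4.79 SM.

4.79 SM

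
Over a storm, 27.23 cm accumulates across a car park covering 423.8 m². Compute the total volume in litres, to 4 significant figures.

Depth: 27.23 cm × 10 = 272.3 mm.
1 mm over 1 m² is 1 L, so volume = 272.3 × 423.8 = 115400.74 L ≈ 115400 L.

115400 litres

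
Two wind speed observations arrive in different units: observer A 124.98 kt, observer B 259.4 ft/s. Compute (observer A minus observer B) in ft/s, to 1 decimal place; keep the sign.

-48.5 ft/s

observer A: 124.98 kt = 210.942 ft/s.
Difference: 210.942 − 259.400 = -48.5 ft/s.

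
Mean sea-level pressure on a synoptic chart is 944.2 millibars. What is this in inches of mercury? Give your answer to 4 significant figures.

27.88 inHg

1 mb = 0.02953 inHg, so 944.2 × 0.02953 = 27.88 inHg.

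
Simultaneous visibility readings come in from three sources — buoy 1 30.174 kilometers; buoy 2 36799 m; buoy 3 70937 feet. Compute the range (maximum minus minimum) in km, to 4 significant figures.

15.18 km

buoy 2: 36799 m = 36.7990 km.
buoy 3: 70937 ft = 21.6216 km.
Spread: 36.7990 − 21.6216 = 15.18 km.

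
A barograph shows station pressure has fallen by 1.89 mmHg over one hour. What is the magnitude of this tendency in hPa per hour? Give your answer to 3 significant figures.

2.52 hPa per hour

1.89 mmHg / 1 h × 1.33322 hPa/mmHg = 2.52 hPa/h.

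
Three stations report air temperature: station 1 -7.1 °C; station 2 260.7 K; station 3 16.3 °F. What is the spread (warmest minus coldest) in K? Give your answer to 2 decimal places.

5.35 K

station 2: 260.7 K = -12.450 °C.
station 3: 16.3 °F = -8.722 °C.
Spread: (-7.100) − (-12.450) = 5.350 °C.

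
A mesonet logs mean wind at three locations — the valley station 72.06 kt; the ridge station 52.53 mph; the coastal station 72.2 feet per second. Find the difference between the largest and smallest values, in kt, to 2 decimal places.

29.28 kt

the ridge station: 52.53 mph = 45.6473 kt.
the coastal station: 72.2 ft/s = 42.7773 kt.
Spread: 72.0600 − 42.7773 = 29.28 kt.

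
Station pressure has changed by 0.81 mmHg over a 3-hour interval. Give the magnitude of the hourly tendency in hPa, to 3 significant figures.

0.360 hPa per hour

0.81 mmHg / 3 h × 1.33322 hPa/mmHg = 0.360 hPa/h.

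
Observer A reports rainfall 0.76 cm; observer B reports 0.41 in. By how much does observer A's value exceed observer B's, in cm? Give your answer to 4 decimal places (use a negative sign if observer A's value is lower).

observer B: 0.41 in = 1.041400 cm.
Difference: 0.760000 − 1.041400 = -0.2814 cm.

-0.2814 cm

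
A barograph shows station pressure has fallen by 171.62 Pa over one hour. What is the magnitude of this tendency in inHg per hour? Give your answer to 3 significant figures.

0.0507 inHg per hour

171.62 Pa / 1 h × 0.0002953 inHg/Pa = 0.0507 inHg/h.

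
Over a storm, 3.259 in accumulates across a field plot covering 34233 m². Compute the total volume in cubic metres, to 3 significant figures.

Depth: 3.259 in × 25.4 = 82.7786 mm.
1 mm over 1 m² is 1 L, so volume = 82.7786 × 34233 = 2833759.8 L = 2830 m³.

2830 cubic metres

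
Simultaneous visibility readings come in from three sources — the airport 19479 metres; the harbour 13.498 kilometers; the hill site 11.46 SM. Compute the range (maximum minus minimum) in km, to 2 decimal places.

the airport: 19479 m = 19.4790 km.
the hill site: 11.46 SM = 18.4431 km.
Spread: 19.4790 − 13.4980 = 5.98 km.

5.98 km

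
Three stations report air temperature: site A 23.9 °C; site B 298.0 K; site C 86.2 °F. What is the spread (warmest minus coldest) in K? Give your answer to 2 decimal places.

site B: 298.0 K = 24.850 °C.
site C: 86.2 °F = 30.111 °C.
Spread: 30.111 − 23.900 = 6.211 °C.

6.21 K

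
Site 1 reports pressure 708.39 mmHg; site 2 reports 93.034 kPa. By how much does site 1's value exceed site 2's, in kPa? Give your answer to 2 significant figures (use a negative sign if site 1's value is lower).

1.4 kPa

site 1: 708.39 mmHg = 94.444 kPa.
Difference: 94.444 − 93.034 = 1.4 kPa.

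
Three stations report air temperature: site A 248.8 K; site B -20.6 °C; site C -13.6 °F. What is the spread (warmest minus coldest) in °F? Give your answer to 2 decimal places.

site A: 248.8 K = -24.350 °C.
site C: -13.6 °F = -25.333 °C.
Spread: (-20.600) − (-25.333) = 4.733 °C = 8.52 °F.

8.52 °F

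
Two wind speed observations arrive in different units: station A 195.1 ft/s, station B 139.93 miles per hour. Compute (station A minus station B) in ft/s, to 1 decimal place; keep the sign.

-10.1 ft/s

station B: 139.93 mph = 205.231 ft/s.
Difference: 195.100 − 205.231 = -10.1 ft/s.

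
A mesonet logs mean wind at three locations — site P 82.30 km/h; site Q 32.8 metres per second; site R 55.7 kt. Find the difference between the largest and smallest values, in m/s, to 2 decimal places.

9.94 m/s

site P: 82.30 km/h = 22.8611 m/s.
site R: 55.7 kt = 28.6546 m/s.
Spread: 32.8000 − 22.8611 = 9.94 m/s.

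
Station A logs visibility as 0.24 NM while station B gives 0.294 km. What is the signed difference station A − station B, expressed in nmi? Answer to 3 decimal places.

0.081 nmi

station B: 0.294 km = 0.15875 nmi.
Difference: 0.24000 − 0.15875 = 0.081 nmi.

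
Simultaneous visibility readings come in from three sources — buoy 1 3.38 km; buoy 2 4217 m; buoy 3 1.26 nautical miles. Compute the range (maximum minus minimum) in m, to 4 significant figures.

1883 m

buoy 1: 3.38 km = 3380.00 m.
buoy 3: 1.26 nmi = 2333.52 m.
Spread: 4217.00 − 2333.52 = 1883 m.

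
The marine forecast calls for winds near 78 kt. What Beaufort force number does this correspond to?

Beaufort force 12

78 kt lies in the Beaufort 12 band (hurricane force, ≥64 kt).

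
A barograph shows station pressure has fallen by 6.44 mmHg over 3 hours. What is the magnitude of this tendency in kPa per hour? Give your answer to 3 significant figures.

0.286 kPa per hour

6.44 mmHg / 3 h × 0.133322 kPa/mmHg = 0.286 kPa/h.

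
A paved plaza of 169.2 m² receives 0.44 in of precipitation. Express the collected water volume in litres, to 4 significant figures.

1891 litres

Depth: 0.44 in × 25.4 = 11.176 mm.
1 mm over 1 m² is 1 L, so volume = 11.176 × 169.2 = 1890.9792 L ≈ 1891 L.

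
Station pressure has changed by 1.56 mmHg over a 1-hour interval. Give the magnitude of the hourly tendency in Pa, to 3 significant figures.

208 Pa per hour

1.56 mmHg / 1 h × 133.322 Pa/mmHg = 208 Pa/h.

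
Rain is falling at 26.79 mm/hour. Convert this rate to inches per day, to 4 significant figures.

25.31 in/day

26.79 mm/hour × 0.0393701 in/mm × 24 hour/day = 25.31 in/day.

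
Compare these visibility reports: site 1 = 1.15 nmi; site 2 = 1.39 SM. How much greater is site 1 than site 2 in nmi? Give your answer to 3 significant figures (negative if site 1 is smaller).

-0.0579 nmi

site 2: 1.39 SM = 1.207877 nmi.
Difference: 1.150000 − 1.207877 = -0.0579 nmi.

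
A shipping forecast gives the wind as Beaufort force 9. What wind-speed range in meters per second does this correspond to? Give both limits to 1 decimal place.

20.8 to 24.4 m/s

Beaufort 9 (strong gale) spans 20.8–24.4 m/s.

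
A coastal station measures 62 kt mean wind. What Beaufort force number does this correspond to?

Beaufort force 11

62 kt lies in the Beaufort 11 band (violent storm, 56–63 kt).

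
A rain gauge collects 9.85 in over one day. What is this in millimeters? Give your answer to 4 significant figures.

250.2 mm

1 in = 25.4 mm, so 9.85 × 25.4 = 250.2 mm.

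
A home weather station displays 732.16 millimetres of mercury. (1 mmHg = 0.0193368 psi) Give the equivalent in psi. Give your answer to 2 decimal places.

14.16 psi

1 mmHg = 0.0193368 psi, so 732.16 × 0.0193368 = 14.16 psi.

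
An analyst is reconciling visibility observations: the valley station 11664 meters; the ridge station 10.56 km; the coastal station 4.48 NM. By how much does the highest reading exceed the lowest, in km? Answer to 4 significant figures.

3.367 km

the valley station: 11664 m = 11.66400 km.
the coastal station: 4.48 nmi = 8.29696 km.
Spread: 11.66400 − 8.29696 = 3.367 km.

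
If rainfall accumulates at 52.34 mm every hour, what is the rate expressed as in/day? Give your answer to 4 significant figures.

49.46 in/day

52.34 mm/hour × 0.0393701 in/mm × 24 hour/day = 49.46 in/day.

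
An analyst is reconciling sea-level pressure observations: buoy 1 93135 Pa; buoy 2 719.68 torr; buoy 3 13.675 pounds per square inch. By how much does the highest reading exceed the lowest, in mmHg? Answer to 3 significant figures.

21.1 mmHg

buoy 1: 93135 Pa = 698.570 mmHg.
buoy 3: 13.675 psi = 707.202 mmHg.
Spread: 719.680 − 698.570 = 21.1 mmHg.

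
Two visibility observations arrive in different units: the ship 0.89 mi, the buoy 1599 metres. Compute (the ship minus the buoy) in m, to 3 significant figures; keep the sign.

the ship: 0.89 SM = 1432.32 m.
Difference: 1432.32 − 1599.00 = -167 m.

-167 m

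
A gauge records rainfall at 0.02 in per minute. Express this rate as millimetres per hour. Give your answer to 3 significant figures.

30.5 mm/hour

0.02 in/minute × 25.4 mm/in × 60 minute/hour = 30.5 mm/hour.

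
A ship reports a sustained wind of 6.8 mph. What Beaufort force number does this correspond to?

Beaufort force 2

6.8 mph = 3.0 m/s, which is Beaufort 2 (light breeze, 1.6–3.3 m/s).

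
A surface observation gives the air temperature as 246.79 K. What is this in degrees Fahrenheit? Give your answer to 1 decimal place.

First to °C: -26.36 °C.
Then to °F: -15.4 °F.

-15.4 °F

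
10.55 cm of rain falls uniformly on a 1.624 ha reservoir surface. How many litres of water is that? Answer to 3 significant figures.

1710000 litres

Depth: 10.55 cm × 10 = 105.5 mm.
Area: 1.624 ha = 16240 m².
1 mm over 1 m² is 1 L, so volume = 105.5 × 16240 = 1713320 L ≈ 1710000 L.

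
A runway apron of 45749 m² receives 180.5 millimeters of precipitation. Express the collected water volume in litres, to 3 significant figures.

8260000 litres

1 mm over 1 m² is 1 L, so volume = 180.5 × 45749 = 8257694.5 L ≈ 8260000 L.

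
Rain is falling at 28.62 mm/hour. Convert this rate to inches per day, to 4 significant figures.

27.04 in/day

28.62 mm/hour × 0.0393701 in/mm × 24 hour/day = 27.04 in/day.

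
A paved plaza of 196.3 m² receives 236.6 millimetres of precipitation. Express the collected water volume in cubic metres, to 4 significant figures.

46.44 cubic metres

1 mm over 1 m² is 1 L, so volume = 236.6 × 196.3 = 46444.58 L = 46.44 m³.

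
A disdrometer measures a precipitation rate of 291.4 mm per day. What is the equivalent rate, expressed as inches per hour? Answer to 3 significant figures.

0.478 in/hour

291.4 mm/day × 0.0393701 in/mm × 0.0416667 day/hour = 0.478 in/hour.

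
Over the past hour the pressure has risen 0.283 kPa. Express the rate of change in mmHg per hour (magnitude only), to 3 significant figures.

0.283 kPa / 1 h × 7.50062 mmHg/kPa = 2.12 mmHg/h.

2.12 mmHg per hour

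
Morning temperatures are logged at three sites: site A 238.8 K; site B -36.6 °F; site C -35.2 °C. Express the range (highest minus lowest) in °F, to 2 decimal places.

6.77 °F

site A: 238.8 K = -34.350 °C.
site B: -36.6 °F = -38.111 °C.
Spread: (-34.350) − (-38.111) = 3.761 °C = 6.77 °F.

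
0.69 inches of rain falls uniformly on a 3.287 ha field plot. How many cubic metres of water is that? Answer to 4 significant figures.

Depth: 0.69 in × 25.4 = 17.526 mm.
Area: 3.287 ha = 32870 m².
1 mm over 1 m² is 1 L, so volume = 17.526 × 32870 = 576079.62 L = 576.1 m³.

576.1 cubic metres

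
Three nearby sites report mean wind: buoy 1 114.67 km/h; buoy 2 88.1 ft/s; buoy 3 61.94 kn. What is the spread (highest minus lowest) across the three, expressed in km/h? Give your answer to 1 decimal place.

buoy 2: 88.1 ft/s = 96.670 km/h.
buoy 3: 61.94 kt = 114.713 km/h.
Spread: 114.713 − 96.670 = 18.0 km/h.

18.0 km/h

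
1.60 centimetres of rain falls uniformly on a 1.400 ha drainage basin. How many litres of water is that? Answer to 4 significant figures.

224000 litres

Depth: 1.60 cm × 10 = 16 mm.
Area: 1.400 ha = 14000 m².
1 mm over 1 m² is 1 L, so volume = 16 × 14000 = 224000 L.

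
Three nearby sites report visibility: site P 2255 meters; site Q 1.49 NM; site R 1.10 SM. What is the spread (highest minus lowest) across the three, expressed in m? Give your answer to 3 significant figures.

site Q: 1.49 nmi = 2759.48 m.
site R: 1.10 SM = 1770.28 m.
Spread: 2759.48 − 1770.28 = 989 m.

989 m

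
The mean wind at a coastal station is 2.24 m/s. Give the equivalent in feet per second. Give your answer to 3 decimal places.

7.349 ft/s

1 m/s = 3.28084 ft/s, so 2.24 × 3.28084 = 7.349 ft/s.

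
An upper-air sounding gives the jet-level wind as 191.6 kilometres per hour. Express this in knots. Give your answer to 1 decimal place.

103.5 kt

1 km/h = 0.539957 kt, so 191.6 × 0.539957 = 103.5 kt.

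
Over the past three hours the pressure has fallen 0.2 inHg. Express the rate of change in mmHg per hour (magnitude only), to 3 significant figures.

0.2 inHg / 3 h × 25.4 mmHg/inHg = 1.69 mmHg/h.

1.69 mmHg per hour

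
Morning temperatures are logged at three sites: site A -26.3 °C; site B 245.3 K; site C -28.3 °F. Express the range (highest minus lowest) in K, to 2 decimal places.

site B: 245.3 K = -27.850 °C.
site C: -28.3 °F = -33.500 °C.
Spread: (-26.300) − (-33.500) = 7.200 °C.

7.20 K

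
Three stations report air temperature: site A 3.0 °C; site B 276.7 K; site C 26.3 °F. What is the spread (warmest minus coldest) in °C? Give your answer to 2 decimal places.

6.72 °C

site B: 276.7 K = 3.550 °C.
site C: 26.3 °F = -3.167 °C.
Spread: 3.550 − (-3.167) = 6.717 °C.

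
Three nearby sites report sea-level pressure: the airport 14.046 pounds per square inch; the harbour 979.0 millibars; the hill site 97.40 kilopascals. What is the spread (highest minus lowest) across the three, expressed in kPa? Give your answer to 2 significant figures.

the airport: 14.046 psi = 96.844 kPa.
the harbour: 979.0 mb = 97.900 kPa.
Spread: 97.900 − 96.844 = 1.1 kPa.

1.1 kPa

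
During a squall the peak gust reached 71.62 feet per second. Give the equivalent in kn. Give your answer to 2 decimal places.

1 ft/s = 0.592484 kt, so 71.62 × 0.592484 = 42.43 kt.

42.43 kt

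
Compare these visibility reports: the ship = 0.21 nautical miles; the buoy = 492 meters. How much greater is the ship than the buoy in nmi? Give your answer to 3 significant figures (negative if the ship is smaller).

the buoy: 492 m = 0.265659 nmi.
Difference: 0.210000 − 0.265659 = -0.0557 nmi.

-0.0557 nmi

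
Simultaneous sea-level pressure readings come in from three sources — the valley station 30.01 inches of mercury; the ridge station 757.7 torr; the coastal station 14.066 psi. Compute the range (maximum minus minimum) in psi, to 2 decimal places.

the valley station: 30.01 inHg = 14.7395 psi.
the ridge station: 757.7 mmHg = 14.6515 psi.
Spread: 14.7395 − 14.0660 = 0.67 psi.

0.67 psi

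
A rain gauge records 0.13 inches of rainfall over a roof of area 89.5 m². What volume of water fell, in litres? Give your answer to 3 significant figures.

Depth: 0.13 in × 25.4 = 3.302 mm.
1 mm over 1 m² is 1 L, so volume = 3.302 × 89.5 = 295.529 L ≈ 296 L.

296 litres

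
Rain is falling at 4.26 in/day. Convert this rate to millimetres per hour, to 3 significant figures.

4.51 mm/hour

4.26 in/day × 25.4 mm/in × 0.0416667 day/hour = 4.51 mm/hour.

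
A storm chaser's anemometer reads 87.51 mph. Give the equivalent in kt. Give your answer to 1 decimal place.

76.0 kt

1 mph = 0.868976 kt, so 87.51 × 0.868976 = 76.0 kt.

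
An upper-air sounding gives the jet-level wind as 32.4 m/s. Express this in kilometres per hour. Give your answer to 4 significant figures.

1 m/s = 3.6 km/h, so 32.4 × 3.6 = 116.6 km/h.

116.6 km/h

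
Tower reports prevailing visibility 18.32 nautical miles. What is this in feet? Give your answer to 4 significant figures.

111300 ft

1 nmi = 6076.12 ft, so 18.32 × 6076.12 = 111300 ft.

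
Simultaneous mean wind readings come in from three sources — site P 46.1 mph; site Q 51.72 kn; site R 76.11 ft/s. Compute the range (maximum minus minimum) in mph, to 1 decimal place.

13.4 mph

site Q: 51.72 kt = 59.518 mph.
site R: 76.11 ft/s = 51.893 mph.
Spread: 59.518 − 46.100 = 13.4 mph.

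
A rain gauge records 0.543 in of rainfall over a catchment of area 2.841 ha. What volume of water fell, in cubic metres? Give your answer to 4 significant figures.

Depth: 0.543 in × 25.4 = 13.7922 mm.
Area: 2.841 ha = 28410 m².
1 mm over 1 m² is 1 L, so volume = 13.7922 × 28410 = 391836.4 L = 391.8 m³.

391.8 cubic metres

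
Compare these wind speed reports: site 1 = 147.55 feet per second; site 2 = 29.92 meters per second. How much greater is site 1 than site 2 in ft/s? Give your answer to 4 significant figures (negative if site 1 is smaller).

49.39 ft/s

site 2: 29.92 m/s = 98.1627 ft/s.
Difference: 147.5500 − 98.1627 = 49.39 ft/s.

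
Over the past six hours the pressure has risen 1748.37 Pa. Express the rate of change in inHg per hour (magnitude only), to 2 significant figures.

0.086 inHg per hour

1748.37 Pa / 6 h × 0.0002953 inHg/Pa = 0.086 inHg/h.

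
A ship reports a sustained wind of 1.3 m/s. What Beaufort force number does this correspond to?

1.3 m/s lies in the Beaufort 1 band (light air, 0.3–1.5 m/s).

Beaufort force 1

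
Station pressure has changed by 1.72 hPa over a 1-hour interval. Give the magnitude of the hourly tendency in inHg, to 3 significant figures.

0.0508 inHg per hour

1.72 hPa / 1 h × 0.02953 inHg/hPa = 0.0508 inHg/h.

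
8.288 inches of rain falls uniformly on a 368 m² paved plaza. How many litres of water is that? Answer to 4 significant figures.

Depth: 8.288 in × 25.4 = 210.5152 mm.
1 mm over 1 m² is 1 L, so volume = 210.5152 × 368 = 77469.594 L ≈ 77470 L.

77470 litres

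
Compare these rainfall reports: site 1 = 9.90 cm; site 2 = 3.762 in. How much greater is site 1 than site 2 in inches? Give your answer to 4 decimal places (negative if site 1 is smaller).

site 1: 9.90 cm = 3.897638 in.
Difference: 3.897638 − 3.762000 = 0.1356 in.

0.1356 in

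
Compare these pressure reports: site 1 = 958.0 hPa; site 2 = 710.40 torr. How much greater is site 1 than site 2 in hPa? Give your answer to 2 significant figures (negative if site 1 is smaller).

11 hPa

site 2: 710.40 mmHg = 947.12 hPa.
Difference: 958.00 − 947.12 = 11 hPa.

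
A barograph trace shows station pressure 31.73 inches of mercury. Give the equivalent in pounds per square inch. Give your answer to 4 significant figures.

1 inHg = 0.491154 psi, so 31.73 × 0.491154 = 15.58 psi.

15.58 psi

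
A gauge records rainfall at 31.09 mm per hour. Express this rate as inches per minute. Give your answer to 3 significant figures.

31.09 mm/hour × 0.0393701 in/mm × 0.0166667 hour/minute = 0.0204 in/minute.

0.0204 in/minute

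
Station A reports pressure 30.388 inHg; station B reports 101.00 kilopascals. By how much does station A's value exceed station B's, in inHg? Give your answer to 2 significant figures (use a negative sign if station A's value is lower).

station B: 101.00 kPa = 29.8253 inHg.
Difference: 30.3880 − 29.8253 = 0.56 inHg.

0.56 inHg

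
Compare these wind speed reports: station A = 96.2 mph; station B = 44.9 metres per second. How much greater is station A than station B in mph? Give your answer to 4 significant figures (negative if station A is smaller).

-4.238 mph

station B: 44.9 m/s = 100.43844 mph.
Difference: 96.20000 − 100.43844 = -4.238 mph.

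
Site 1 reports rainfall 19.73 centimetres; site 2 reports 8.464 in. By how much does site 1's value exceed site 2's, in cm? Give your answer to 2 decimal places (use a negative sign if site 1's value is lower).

-1.77 cm

site 2: 8.464 in = 21.4986 cm.
Difference: 19.7300 − 21.4986 = -1.77 cm.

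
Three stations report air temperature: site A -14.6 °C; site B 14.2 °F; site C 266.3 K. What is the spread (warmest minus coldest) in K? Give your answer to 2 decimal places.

7.75 K

site B: 14.2 °F = -9.889 °C.
site C: 266.3 K = -6.850 °C.
Spread: (-6.850) − (-14.600) = 7.750 °C.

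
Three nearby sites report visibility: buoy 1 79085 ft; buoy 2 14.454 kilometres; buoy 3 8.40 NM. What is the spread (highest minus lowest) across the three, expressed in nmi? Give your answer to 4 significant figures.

buoy 1: 79085 ft = 13.01572 nmi.
buoy 2: 14.454 km = 7.80454 nmi.
Spread: 13.01572 − 7.80454 = 5.211 nmi.

5.211 nmi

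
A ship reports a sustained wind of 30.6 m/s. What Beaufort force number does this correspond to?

30.6 m/s lies in the Beaufort 11 band (violent storm, 28.5–32.6 m/s).

Beaufort force 11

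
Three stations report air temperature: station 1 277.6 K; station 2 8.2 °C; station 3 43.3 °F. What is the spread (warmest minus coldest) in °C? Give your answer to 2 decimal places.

3.75 °C

station 1: 277.6 K = 4.450 °C.
station 3: 43.3 °F = 6.278 °C.
Spread: 8.200 − 4.450 = 3.750 °C.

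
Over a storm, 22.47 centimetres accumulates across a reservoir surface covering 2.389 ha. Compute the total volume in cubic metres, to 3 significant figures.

5370 cubic metres

Depth: 22.47 cm × 10 = 224.7 mm.
Area: 2.389 ha = 23890 m².
1 mm over 1 m² is 1 L, so volume = 224.7 × 23890 = 5368083 L = 5370 m³.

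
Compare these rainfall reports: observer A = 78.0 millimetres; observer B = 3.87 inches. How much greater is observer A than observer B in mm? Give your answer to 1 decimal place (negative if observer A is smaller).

observer B: 3.87 in = 98.298 mm.
Difference: 78.000 − 98.298 = -20.3 mm.

-20.3 mm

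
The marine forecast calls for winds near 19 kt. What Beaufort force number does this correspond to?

19 kt lies in the Beaufort 5 band (fresh breeze, 17–21 kt).

Beaufort force 5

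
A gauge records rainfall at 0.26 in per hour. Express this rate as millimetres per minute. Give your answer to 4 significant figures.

0.1101 mm/minute

0.26 in/hour × 25.4 mm/in × 0.0166667 hour/minute = 0.1101 mm/minute.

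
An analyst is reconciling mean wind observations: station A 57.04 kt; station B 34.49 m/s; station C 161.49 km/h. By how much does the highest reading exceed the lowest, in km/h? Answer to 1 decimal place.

station A: 57.04 kt = 105.638 km/h.
station B: 34.49 m/s = 124.164 km/h.
Spread: 161.490 − 105.638 = 55.9 km/h.

55.9 km/h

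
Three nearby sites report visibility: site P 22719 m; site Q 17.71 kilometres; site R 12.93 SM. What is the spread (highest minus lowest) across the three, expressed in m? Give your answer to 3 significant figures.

5010 m

site Q: 17.71 km = 17710.00 m.
site R: 12.93 SM = 20808.82 m.
Spread: 22719.00 − 17710.00 = 5010 m.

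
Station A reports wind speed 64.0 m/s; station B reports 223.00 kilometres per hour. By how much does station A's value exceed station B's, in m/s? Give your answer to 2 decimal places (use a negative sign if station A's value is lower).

2.06 m/s

station B: 223.00 km/h = 61.9444 m/s.
Difference: 64.0000 − 61.9444 = 2.06 m/s.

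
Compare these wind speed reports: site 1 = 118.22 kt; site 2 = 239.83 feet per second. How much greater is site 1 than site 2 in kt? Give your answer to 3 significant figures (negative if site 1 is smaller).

-23.9 kt

site 2: 239.83 ft/s = 142.095 kt.
Difference: 118.220 − 142.095 = -23.9 kt.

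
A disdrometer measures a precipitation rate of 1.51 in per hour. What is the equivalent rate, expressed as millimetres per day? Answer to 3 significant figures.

1.51 in/hour × 25.4 mm/in × 24 hour/day = 920 mm/day.

920 mm/day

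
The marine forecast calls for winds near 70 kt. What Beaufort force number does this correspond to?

70 kt lies in the Beaufort 12 band (hurricane force, ≥64 kt).

Beaufort force 12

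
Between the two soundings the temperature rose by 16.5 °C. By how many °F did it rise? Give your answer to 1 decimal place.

A change of 1 °C equals a change of 1.8 °F: Δ°F = 16.5 × 1.8 = 29.7 °F.

29.7 °F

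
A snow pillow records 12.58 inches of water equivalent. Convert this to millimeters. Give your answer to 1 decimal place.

319.5 mm

1 in = 25.4 mm, so 12.58 × 25.4 = 319.5 mm.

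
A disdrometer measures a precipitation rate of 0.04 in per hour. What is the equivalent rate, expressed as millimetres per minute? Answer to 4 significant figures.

0.01693 mm/minute

0.04 in/hour × 25.4 mm/in × 0.0166667 hour/minute = 0.01693 mm/minute.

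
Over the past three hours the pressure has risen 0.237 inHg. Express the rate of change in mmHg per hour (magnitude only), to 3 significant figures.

0.237 inHg / 3 h × 25.4 mmHg/inHg = 2.01 mmHg/h.

2.01 mmHg per hour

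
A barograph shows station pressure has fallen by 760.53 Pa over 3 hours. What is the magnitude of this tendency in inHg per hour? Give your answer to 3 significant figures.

760.53 Pa / 3 h × 0.0002953 inHg/Pa = 0.0749 inHg/h.

0.0749 inHg per hour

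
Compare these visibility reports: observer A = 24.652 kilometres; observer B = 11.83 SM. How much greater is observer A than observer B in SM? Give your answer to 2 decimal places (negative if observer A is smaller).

observer A: 24.652 km = 15.3180 SM.
Difference: 15.3180 − 11.8300 = 3.49 SM.

3.49 SM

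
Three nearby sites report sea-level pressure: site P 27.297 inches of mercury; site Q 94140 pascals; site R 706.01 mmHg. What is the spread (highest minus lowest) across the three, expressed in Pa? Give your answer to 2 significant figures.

site P: 27.297 inHg = 92438.26 Pa.
site R: 706.01 mmHg = 94126.94 Pa.
Spread: 94140.00 − 92438.26 = 1700 Pa.

1700 Pa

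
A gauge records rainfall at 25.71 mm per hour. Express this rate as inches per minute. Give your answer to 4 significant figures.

25.71 mm/hour × 0.0393701 in/mm × 0.0166667 hour/minute = 0.01687 in/minute.

0.01687 in/minute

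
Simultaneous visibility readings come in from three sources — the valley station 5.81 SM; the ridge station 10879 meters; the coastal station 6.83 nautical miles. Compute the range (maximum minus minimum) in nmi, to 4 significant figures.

the valley station: 5.81 SM = 5.04875 nmi.
the ridge station: 10879 m = 5.87419 nmi.
Spread: 6.83000 − 5.04875 = 1.781 nmi.

1.781 nmi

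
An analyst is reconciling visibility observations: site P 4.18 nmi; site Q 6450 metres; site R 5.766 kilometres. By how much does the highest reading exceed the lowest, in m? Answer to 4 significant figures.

site P: 4.18 nmi = 7741.36 m.
site R: 5.766 km = 5766.00 m.
Spread: 7741.36 − 5766.00 = 1975 m.

1975 m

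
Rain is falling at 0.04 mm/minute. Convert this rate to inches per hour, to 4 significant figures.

0.09449 in/hour

0.04 mm/minute × 0.0393701 in/mm × 60 minute/hour = 0.09449 in/hour.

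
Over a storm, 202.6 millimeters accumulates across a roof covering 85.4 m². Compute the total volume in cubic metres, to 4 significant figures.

17.30 cubic metres

1 mm over 1 m² is 1 L, so volume = 202.6 × 85.4 = 17302.04 L = 17.30 m³.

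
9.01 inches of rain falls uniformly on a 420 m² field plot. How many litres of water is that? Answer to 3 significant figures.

Depth: 9.01 in × 25.4 = 228.854 mm.
1 mm over 1 m² is 1 L, so volume = 228.854 × 420 = 96118.68 L ≈ 96100 L.

96100 litres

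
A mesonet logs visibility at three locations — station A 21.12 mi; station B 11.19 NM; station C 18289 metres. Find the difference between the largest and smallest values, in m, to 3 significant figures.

station A: 21.12 SM = 33989.35 m.
station B: 11.19 nmi = 20723.88 m.
Spread: 33989.35 − 18289.00 = 15700 m.

15700 m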